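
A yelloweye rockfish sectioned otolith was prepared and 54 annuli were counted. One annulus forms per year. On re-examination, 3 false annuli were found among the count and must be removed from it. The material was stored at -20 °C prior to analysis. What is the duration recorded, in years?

51 years

After corrections the count is 54 − 3 = 51 annuli.
With a one-to-one annulus periodicity this is 51 years.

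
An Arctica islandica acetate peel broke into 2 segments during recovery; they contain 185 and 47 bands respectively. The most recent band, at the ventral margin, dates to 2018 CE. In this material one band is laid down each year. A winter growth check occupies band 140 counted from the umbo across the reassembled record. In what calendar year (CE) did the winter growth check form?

Total bands = 185 + 47 = 232.
The winter growth check sits at band 140 from the umbo, so 232 − 140 = 92 bands formed after it.
The band at the ventral margin is 2018 CE, so the winter growth check dates to 2018 − 92 = 1926 CE.

1926 CE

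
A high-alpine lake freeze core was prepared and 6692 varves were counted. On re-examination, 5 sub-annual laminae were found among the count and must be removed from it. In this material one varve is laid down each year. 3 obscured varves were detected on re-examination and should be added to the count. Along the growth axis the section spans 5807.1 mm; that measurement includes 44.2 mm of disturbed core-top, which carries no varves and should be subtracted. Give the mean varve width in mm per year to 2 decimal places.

Correcting the raw count gives 6692 − 5 + 3 = 6690 true varves.
Net length = 5807.1 − 44.2 = 5762.9 mm.
Extension rate ≈ 5762.9 / 6690 = 0.86 mm per year.

0.86 mm per year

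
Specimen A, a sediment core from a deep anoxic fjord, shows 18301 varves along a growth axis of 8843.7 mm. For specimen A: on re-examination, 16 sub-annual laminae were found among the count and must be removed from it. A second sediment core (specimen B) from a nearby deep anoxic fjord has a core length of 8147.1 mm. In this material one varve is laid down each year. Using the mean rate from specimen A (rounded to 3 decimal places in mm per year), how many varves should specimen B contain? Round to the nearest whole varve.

16833 varves

Specimen A: correcting the raw count gives 18301 − 16 = 18285 true varves.
A: Mean rate = 8843.7 mm / 18285 years ≈ 0.484 mm/year.
Specimen B: 8147.1 mm / 0.484 mm per year = 16832.85 years ≈ 16833 varves.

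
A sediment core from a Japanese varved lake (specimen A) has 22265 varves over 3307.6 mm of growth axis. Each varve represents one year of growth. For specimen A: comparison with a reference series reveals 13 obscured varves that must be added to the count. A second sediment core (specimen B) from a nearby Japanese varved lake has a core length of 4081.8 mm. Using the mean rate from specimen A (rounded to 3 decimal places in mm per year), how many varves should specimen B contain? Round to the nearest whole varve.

27580 varves

Specimen A: after corrections the count is 22265 + 13 = 22278 varves.
A: Extension rate ≈ 3307.6 / 22278 = 0.148 mm per year.
B spans 4081.8 / 0.148 = 27579.73 years ≈ 27580 varves.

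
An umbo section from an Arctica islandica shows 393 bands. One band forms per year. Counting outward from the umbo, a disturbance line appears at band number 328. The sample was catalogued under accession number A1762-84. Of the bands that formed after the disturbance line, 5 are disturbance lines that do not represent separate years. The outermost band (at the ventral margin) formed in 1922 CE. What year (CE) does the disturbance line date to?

1862 CE

393 − 328 = 65 bands lie beyond the disturbance line toward the ventral margin.
Removing the 5 false bands leaves 65 − 5 = 60 true bands beyond the disturbance line.
Counting back 60 years from 1922 CE places the disturbance line in 1922 − 60 = 1862 CE.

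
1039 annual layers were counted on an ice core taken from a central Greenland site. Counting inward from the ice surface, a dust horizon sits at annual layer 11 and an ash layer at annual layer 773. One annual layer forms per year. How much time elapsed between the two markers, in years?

773 − 11 = 762 annual layers lie between the two events.
One annual layer per year makes the interval 762 years.

762 years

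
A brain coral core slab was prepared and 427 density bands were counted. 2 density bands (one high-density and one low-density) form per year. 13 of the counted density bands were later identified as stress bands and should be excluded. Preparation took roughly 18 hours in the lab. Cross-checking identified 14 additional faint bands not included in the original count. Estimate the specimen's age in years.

Adjusted count: 427 − 13 + 14 = 428 density bands.
With 2 density bands per year, 428 / 2 = 214 years.

214 years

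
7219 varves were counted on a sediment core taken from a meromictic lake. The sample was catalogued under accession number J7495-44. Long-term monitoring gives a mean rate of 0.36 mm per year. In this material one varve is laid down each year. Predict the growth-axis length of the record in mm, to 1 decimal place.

The record spans 7219 years at 0.36 mm per year.
Length ≈ 0.36 × 7219 = 2598.8 mm.

2598.8 mm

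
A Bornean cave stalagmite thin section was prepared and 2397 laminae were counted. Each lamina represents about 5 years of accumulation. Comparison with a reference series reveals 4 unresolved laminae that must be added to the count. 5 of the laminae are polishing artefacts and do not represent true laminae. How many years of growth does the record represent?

11980 yr

Adjusted count: 2397 − 5 + 4 = 2396 laminae.
Multiplying by 5 years per lamina: 2396 × 5 = 11980 years.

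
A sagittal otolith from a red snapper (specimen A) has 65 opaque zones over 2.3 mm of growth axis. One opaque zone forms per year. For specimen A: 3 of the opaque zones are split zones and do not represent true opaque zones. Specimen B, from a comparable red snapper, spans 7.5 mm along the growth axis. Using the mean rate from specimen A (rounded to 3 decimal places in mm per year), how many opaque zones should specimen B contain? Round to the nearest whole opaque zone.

203 opaque zones

Specimen A: after corrections the count is 65 − 3 = 62 opaque zones.
A: Extension rate ≈ 2.3 / 62 = 0.037 mm/year.
Specimen B: 7.5 mm / 0.037 mm per year = 202.70 years ≈ 203 opaque zones.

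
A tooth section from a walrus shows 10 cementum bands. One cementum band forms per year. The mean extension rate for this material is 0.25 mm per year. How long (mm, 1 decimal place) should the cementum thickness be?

2.5 mm

10 years of growth are recorded.
Predicted length = 0.25 mm/year × 10 years = 2.5 mm.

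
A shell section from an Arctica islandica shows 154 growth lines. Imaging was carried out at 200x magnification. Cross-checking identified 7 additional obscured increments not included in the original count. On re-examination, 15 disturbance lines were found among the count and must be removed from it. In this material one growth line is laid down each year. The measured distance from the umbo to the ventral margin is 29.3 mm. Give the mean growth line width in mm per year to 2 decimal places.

0.20 mm per year

Correcting the raw count gives 154 − 15 + 7 = 146 true growth lines.
Mean rate = 29.3 mm / 146 years ≈ 0.20 mm per year.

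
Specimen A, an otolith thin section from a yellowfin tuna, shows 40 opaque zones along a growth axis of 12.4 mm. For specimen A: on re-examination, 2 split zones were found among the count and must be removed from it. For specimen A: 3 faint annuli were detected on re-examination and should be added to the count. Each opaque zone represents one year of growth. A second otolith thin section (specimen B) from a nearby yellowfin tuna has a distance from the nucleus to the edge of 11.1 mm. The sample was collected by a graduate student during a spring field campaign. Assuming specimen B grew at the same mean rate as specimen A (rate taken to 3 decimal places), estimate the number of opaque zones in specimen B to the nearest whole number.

Specimen A: after corrections the count is 40 − 2 + 3 = 41 opaque zones.
A: Extension rate ≈ 12.4 / 41 = 0.302 mm/yr.
For B, 11.1 / 0.302 = 36.75 years ≈ 37 opaque zones.

37 opaque zones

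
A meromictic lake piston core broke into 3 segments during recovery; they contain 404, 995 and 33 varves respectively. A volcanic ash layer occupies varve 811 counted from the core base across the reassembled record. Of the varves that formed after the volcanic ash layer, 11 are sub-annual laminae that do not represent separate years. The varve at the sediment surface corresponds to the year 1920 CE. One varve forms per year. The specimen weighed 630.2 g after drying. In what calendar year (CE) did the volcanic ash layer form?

1310 CE

Total varves = 404 + 995 + 33 = 1432.
1432 − 811 = 621 varves lie beyond the volcanic ash layer toward the sediment surface.
Excluding 11 false varves: 621 − 11 = 610.
Counting back 610 years from 1920 CE places the volcanic ash layer in 1920 − 610 = 1310 CE.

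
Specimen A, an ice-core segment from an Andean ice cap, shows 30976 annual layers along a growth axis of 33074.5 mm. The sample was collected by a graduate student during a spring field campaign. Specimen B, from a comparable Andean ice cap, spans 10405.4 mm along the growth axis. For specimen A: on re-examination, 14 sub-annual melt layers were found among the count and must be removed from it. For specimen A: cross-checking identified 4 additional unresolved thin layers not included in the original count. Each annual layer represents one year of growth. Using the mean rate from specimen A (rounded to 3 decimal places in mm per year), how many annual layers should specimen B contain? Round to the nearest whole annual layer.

9743 annual layers

Specimen A: after corrections the count is 30976 − 14 + 4 = 30966 annual layers.
A: Mean rate = 33074.5 mm / 30966 years ≈ 1.068 mm per year.
B spans 10405.4 / 1.068 = 9742.88 years ≈ 9743 annual layers.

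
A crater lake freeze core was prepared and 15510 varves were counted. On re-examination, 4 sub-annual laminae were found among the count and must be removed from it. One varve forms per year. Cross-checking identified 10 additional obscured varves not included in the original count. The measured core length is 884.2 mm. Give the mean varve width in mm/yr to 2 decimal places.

0.06 mm/yr

After corrections the count is 15510 − 4 + 10 = 15516 varves.
884.2 mm over 15516 years gives 884.2 / 15516 ≈ 0.06 mm/yr.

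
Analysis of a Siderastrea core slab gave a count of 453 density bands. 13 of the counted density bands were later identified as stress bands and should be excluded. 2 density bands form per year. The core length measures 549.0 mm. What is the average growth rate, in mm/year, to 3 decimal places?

2.495 mm/year

Adjusted count: 453 − 13 = 440 density bands.
With 2 density bands per year, 440 / 2 = 220 years.
Extension rate ≈ 549.0 / 220 = 2.495 mm/year.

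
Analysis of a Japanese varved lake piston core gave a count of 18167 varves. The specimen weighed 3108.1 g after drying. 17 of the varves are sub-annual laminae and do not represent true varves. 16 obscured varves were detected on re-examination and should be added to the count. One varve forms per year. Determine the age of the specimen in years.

18166 years

True varve count = 18167 − 17 + 16 = 18166.
At one varve per year, that is 18166 years.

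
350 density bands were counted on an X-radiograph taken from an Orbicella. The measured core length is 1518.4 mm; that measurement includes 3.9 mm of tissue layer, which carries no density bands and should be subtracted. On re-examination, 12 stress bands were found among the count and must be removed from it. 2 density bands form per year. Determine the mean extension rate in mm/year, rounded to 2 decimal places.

After corrections the count is 350 − 12 = 338 density bands.
Dividing by 2 density bands per year: 338 / 2 = 169 years.
The growth record spans 1518.4 − 3.9 = 1514.5 mm.
1514.5 mm over 169 years gives 1514.5 / 169 ≈ 8.96 mm/year.

8.96 mm/year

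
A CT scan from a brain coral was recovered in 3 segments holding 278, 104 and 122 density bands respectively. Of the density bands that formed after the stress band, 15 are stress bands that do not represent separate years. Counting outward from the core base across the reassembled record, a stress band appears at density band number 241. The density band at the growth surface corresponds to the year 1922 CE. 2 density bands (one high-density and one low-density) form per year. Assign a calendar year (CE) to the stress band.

Total density bands = 278 + 104 + 122 = 504.
Between density band 241 and the growth surface there are 504 − 241 = 263 density bands.
263 − 15 false = 248 true density bands after the stress band.
With 2 density bands per year, 248 / 2 = 124 years.
The density band at the growth surface is 1922 CE, so the stress band dates to 1922 − 124 = 1798 CE.

1798 CE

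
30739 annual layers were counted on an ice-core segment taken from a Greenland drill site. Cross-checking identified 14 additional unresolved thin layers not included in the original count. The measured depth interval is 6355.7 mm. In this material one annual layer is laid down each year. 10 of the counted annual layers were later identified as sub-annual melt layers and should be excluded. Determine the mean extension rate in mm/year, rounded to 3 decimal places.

0.207 mm/year

Adjusted count: 30739 − 10 + 14 = 30743 annual layers.
6355.7 mm over 30743 years gives 6355.7 / 30743 ≈ 0.207 mm/year.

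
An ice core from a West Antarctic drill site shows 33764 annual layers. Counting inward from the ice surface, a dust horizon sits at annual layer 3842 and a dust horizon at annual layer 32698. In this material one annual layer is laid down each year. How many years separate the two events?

28856 years

The two markers are separated by 32698 − 3842 = 28856 annual layers.
That is 28856 years at one annual layer per year.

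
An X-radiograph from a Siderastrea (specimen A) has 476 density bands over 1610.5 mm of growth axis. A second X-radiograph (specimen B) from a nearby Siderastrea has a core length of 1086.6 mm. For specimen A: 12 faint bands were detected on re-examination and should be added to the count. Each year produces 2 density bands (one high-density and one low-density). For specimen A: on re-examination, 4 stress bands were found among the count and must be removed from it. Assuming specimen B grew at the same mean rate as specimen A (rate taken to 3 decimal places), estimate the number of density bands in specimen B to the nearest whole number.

327 density bands

Specimen A: true density band count = 476 − 4 + 12 = 484.
Specimen A: with 2 density bands per year, 484 / 2 = 242 years.
A: Extension rate ≈ 1610.5 / 242 = 6.655 mm/yr.
B spans 1086.6 / 6.655 = 163.28 years; at 2 density bands per year that is 163.28 × 2 ≈ 327 density bands.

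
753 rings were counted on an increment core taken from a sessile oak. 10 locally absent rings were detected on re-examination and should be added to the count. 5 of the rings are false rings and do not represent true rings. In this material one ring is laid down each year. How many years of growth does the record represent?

758 years

True ring count = 753 − 5 + 10 = 758.
With a one-to-one ring periodicity this is 758 years.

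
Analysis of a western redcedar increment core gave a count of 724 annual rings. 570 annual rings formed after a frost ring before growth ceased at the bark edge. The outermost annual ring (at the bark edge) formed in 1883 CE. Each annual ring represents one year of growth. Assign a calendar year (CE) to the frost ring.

There are 570 annual rings younger than the frost ring.
1883 − 570 = 1313 CE.

1313 CE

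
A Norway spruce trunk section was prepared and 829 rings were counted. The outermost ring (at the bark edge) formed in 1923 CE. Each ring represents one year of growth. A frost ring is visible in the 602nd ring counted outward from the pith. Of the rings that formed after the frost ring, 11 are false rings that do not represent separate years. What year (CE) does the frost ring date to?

1707 CE

829 − 602 = 227 rings lie beyond the frost ring toward the bark edge.
227 − 11 false = 216 true rings after the frost ring.
The ring at the bark edge is 1923 CE, so the frost ring dates to 1923 − 216 = 1707 CE.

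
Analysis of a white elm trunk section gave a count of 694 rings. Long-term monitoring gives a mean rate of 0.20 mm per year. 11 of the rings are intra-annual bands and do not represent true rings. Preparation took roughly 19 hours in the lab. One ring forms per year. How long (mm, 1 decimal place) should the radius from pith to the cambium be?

After corrections the count is 694 − 11 = 683 rings.
Predicted length = 0.20 mm/year × 683 years = 136.6 mm.

136.6 mm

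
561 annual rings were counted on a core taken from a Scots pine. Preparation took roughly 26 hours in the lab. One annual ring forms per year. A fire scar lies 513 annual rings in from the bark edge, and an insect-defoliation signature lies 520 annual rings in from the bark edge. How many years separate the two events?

7 years

The two markers are separated by 520 − 513 = 7 annual rings.
One annual ring per year makes the interval 7 years.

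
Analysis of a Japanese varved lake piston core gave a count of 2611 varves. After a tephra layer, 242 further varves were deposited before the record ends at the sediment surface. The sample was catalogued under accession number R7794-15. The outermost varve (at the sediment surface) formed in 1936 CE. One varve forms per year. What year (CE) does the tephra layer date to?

1694 CE

242 varves post-date the tephra layer.
1936 − 242 = 1694 CE.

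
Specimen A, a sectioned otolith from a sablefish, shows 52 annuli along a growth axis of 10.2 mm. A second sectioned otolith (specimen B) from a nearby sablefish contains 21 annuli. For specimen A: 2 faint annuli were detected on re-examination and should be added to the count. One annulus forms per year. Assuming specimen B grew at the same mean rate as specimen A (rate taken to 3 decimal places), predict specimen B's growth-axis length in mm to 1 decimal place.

Specimen A: adjusted count: 52 + 2 = 54 annuli.
A: 10.2 mm over 54 years gives 10.2 / 54 ≈ 0.189 mm/year.
For B, 0.189 mm/year × 21 years = 4.0 mm.

4.0 mm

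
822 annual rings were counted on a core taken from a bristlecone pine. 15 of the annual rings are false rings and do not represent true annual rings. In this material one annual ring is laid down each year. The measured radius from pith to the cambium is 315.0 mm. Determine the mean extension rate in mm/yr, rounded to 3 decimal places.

True annual ring count = 822 − 15 = 807.
315.0 mm over 807 years gives 315.0 / 807 ≈ 0.390 mm/yr.

0.390 mm/yr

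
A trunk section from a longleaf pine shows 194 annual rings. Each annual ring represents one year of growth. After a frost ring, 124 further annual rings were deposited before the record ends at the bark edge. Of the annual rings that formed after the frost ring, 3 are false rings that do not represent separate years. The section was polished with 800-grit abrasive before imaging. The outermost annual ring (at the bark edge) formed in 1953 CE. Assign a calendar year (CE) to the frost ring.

1832 CE

124 annual rings formed after the frost ring.
Removing the 3 false annual rings leaves 124 − 3 = 121 true annual rings beyond the frost ring.
1953 − 121 = 1832 CE.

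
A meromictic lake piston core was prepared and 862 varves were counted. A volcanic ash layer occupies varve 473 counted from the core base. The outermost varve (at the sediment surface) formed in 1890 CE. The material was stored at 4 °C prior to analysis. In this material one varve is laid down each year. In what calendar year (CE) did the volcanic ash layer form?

1501 CE

The volcanic ash layer sits at varve 473 from the core base, so 862 − 473 = 389 varves formed after it.
1890 − 389 = 1501 CE.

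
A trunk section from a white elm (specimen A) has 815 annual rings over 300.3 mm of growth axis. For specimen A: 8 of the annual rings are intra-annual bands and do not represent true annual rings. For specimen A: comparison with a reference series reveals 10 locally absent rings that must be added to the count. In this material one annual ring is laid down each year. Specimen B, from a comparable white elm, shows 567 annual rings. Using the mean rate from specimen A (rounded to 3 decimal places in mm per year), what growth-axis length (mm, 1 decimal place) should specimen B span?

Specimen A: true annual ring count = 815 − 8 + 10 = 817.
A: Extension rate ≈ 300.3 / 817 = 0.368 mm/year.
B's length ≈ 0.368 × 567 = 208.7 mm.

208.7 mm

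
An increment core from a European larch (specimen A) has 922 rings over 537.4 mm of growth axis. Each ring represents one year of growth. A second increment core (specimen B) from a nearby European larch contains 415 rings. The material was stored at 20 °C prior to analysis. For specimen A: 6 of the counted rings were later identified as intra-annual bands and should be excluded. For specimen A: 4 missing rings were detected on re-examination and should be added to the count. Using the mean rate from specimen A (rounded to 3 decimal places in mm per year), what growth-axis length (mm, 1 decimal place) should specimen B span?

Specimen A: after corrections the count is 922 − 6 + 4 = 920 rings.
A: Mean rate = 537.4 mm / 920 years ≈ 0.584 mm per year.
B's length ≈ 0.584 × 415 = 242.4 mm.

242.4 mm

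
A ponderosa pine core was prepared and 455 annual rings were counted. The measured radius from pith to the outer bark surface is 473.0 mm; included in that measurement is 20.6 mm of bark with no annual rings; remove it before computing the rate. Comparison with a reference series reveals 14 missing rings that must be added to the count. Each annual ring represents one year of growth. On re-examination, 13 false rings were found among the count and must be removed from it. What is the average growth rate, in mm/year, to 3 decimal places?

After corrections the count is 455 − 13 + 14 = 456 annual rings.
Net length = 473.0 − 20.6 = 452.4 mm.
Extension rate ≈ 452.4 / 456 = 0.992 mm/year.

0.992 mm/year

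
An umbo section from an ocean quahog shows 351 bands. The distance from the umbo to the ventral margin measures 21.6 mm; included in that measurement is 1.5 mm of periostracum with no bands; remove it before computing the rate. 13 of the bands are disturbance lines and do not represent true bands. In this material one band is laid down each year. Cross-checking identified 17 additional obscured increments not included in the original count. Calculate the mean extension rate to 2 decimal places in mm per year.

True band count = 351 − 13 + 17 = 355.
Removing the 1.5 mm offcut leaves 21.6 − 1.5 = 20.1 mm.
20.1 mm over 355 years gives 20.1 / 355 ≈ 0.06 mm per year.

0.06 mm per year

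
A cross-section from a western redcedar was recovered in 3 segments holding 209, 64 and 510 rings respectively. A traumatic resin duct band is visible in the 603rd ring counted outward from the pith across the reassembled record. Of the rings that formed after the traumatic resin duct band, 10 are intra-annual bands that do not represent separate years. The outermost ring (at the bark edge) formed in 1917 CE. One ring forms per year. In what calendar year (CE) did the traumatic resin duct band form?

Total rings = 209 + 64 + 510 = 783.
783 − 603 = 180 rings lie beyond the traumatic resin duct band toward the bark edge.
180 − 10 false = 170 true rings after the traumatic resin duct band.
Counting back 170 years from 1917 CE places the traumatic resin duct band in 1917 − 170 = 1747 CE.

1747 CE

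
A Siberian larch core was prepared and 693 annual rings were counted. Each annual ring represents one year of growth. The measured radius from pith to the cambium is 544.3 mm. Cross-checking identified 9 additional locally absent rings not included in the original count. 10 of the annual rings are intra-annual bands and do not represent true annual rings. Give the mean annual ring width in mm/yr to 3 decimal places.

After corrections the count is 693 − 10 + 9 = 692 annual rings.
Mean rate = 544.3 mm / 692 years ≈ 0.787 mm/yr.

0.787 mm/yr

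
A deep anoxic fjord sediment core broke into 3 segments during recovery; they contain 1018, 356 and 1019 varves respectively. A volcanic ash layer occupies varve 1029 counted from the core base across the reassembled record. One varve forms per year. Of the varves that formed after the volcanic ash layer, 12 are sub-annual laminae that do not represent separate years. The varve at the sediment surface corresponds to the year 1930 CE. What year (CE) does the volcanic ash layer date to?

Total varves = 1018 + 356 + 1019 = 2393.
Between varve 1029 and the sediment surface there are 2393 − 1029 = 1364 varves.
1364 − 12 false = 1352 true varves after the volcanic ash layer.
Counting back 1352 years from 1930 CE places the volcanic ash layer in 1930 − 1352 = 578 CE.

578 CE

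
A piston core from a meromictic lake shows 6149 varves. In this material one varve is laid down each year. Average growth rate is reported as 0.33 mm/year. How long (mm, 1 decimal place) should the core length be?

2029.2 mm

The record spans 6149 years at 0.33 mm per year.
Predicted length = 0.33 mm/year × 6149 years = 2029.2 mm.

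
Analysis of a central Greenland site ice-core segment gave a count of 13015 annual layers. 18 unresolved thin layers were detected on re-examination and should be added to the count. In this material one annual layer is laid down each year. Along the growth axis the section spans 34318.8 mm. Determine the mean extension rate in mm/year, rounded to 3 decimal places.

After corrections the count is 13015 + 18 = 13033 annual layers.
34318.8 mm over 13033 years gives 34318.8 / 13033 ≈ 2.633 mm/year.

2.633 mm/year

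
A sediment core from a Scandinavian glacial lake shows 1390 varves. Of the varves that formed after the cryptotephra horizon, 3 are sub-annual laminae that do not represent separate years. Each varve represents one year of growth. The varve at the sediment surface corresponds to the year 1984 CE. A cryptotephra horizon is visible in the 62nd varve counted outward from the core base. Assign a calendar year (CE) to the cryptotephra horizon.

The cryptotephra horizon sits at varve 62 from the core base, so 1390 − 62 = 1328 varves formed after it.
Excluding 3 false varves: 1328 − 3 = 1325.
The varve at the sediment surface is 1984 CE, so the cryptotephra horizon dates to 1984 − 1325 = 659 CE.

659 CE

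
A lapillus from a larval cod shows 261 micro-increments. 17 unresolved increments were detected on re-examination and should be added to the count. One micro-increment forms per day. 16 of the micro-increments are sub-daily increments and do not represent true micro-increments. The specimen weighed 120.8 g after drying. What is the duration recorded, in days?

Correcting the raw count gives 261 − 16 + 17 = 262 true micro-increments.
With a one-to-one micro-increment periodicity this is 262 days.

262 days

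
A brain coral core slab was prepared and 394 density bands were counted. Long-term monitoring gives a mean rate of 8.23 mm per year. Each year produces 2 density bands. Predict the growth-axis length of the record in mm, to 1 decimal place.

With 2 density bands per year, 394 / 2 = 197 years.
197 years at 8.23 mm/year gives 8.23 × 197 = 1621.3 mm.

1621.3 mm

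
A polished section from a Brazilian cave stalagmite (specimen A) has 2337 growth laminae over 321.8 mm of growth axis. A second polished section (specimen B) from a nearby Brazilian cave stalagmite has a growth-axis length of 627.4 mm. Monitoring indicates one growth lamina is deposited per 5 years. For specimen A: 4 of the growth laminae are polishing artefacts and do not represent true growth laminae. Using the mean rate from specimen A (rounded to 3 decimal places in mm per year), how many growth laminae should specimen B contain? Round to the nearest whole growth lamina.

Specimen A: true growth lamina count = 2337 − 4 = 2333.
Specimen A: multiplying by 5 years per growth lamina: 2333 × 5 = 11665 years.
A: Extension rate ≈ 321.8 / 11665 = 0.028 mm/year.
For B, 627.4 / 0.028 = 22407.14 years; at 5 years per growth lamina that is 22407.14 / 5 ≈ 4481 growth laminae.

4481 growth laminae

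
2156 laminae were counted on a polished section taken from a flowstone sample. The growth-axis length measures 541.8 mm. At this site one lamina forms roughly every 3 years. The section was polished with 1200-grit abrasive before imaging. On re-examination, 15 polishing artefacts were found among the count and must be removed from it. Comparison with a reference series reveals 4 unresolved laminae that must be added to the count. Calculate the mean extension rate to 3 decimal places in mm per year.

0.084 mm per year

Adjusted count: 2156 − 15 + 4 = 2145 laminae.
2145 laminae at 3 years each span 2145 × 3 = 6435 years.
Mean rate = 541.8 mm / 6435 years ≈ 0.084 mm per year.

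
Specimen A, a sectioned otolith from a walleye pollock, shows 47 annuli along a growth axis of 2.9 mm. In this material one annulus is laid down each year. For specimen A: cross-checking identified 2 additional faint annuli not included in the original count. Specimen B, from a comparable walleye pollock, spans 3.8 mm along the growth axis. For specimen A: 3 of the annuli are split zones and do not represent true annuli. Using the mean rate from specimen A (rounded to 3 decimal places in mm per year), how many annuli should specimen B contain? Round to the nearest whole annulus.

Specimen A: correcting the raw count gives 47 − 3 + 2 = 46 true annuli.
A: Extension rate ≈ 2.9 / 46 = 0.063 mm per year.
B spans 3.8 / 0.063 = 60.32 years ≈ 60 annuli.

60 annuli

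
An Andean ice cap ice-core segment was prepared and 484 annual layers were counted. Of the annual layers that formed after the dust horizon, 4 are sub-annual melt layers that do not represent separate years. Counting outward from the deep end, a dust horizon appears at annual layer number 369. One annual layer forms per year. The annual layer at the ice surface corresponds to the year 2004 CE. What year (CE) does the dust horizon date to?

484 − 369 = 115 annual layers lie beyond the dust horizon toward the ice surface.
Excluding 4 false annual layers: 115 − 4 = 111.
The annual layer at the ice surface is 2004 CE, so the dust horizon dates to 2004 − 111 = 1893 CE.

1893 CE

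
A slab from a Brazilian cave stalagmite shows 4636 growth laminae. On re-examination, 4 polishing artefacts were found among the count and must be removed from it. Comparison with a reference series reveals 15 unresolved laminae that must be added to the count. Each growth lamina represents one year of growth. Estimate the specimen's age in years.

4647 years

After corrections the count is 4636 − 4 + 15 = 4647 growth laminae.
At one growth lamina per year, that is 4647 years.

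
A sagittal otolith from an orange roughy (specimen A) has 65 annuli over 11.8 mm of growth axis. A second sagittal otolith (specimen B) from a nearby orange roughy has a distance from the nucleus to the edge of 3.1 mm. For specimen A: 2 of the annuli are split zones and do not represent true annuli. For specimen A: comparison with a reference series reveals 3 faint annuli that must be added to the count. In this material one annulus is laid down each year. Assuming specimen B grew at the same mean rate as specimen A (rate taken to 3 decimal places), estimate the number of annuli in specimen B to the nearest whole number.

17 annuli

Specimen A: correcting the raw count gives 65 − 2 + 3 = 66 true annuli.
A: 11.8 mm over 66 years gives 11.8 / 66 ≈ 0.179 mm/yr.
For B, 3.1 / 0.179 = 17.32 years ≈ 17 annuli.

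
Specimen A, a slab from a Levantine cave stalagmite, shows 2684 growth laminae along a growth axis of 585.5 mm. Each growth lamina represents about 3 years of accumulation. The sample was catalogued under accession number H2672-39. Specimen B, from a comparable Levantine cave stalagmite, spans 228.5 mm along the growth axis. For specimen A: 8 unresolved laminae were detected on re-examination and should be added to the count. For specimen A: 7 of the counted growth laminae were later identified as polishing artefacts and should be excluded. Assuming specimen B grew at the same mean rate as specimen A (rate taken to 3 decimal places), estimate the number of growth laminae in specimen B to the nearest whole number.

1043 growth laminae

Specimen A: true growth lamina count = 2684 − 7 + 8 = 2685.
Specimen A: 2685 growth laminae at 3 years each span 2685 × 3 = 8055 years.
A: 585.5 mm over 8055 years gives 585.5 / 8055 ≈ 0.073 mm/year.
For B, 228.5 / 0.073 = 3130.14 years; at 3 years per growth lamina that is 3130.14 / 3 ≈ 1043 growth laminae.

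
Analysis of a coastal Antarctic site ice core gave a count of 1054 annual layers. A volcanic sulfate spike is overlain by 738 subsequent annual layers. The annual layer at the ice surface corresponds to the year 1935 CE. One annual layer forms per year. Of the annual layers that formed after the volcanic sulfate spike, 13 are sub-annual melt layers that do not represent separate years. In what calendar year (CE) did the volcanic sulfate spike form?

738 annual layers formed after the volcanic sulfate spike.
Removing the 13 false annual layers leaves 738 − 13 = 725 true annual layers beyond the volcanic sulfate spike.
1935 − 725 = 1210 CE.

1210 CE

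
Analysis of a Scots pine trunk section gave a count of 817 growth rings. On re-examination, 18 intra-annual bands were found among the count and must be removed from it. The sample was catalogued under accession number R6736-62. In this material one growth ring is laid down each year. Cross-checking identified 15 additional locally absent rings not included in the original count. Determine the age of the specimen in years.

True growth ring count = 817 − 18 + 15 = 814.
One growth ring per year makes the duration 814 years.

814 years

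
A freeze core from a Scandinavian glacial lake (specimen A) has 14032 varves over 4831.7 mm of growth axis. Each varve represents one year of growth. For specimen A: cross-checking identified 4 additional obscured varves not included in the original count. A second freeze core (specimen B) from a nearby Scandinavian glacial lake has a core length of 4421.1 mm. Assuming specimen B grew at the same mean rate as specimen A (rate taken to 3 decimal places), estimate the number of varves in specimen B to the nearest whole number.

12852 varves

Specimen A: adjusted count: 14032 + 4 = 14036 varves.
A: Mean rate = 4831.7 mm / 14036 years ≈ 0.344 mm/yr.
Specimen B: 4421.1 mm / 0.344 mm per year = 12852.03 years ≈ 12852 varves.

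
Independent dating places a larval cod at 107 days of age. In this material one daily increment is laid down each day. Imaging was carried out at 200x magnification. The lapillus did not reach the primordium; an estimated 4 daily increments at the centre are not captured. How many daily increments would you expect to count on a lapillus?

103 daily increments

One daily increment per day gives 107 daily increments over 107 days.
Less the 4 uncaptured daily increments: 107 − 4 = 103.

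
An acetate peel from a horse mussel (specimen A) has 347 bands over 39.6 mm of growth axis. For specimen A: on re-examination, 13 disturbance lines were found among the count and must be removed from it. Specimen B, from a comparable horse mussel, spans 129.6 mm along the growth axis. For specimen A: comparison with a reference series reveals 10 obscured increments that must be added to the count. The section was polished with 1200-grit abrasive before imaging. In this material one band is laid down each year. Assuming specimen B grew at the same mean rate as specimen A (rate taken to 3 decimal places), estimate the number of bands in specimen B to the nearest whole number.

1127 bands

Specimen A: adjusted count: 347 − 13 + 10 = 344 bands.
A: 39.6 mm over 344 years gives 39.6 / 344 ≈ 0.115 mm/yr.
Specimen B: 129.6 mm / 0.115 mm per year = 1126.96 years ≈ 1127 bands.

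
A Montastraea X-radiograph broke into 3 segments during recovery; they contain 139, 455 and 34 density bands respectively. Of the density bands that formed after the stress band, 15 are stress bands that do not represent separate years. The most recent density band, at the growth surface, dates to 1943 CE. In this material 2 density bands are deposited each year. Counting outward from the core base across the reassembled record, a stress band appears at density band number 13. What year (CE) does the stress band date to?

Total density bands = 139 + 455 + 34 = 628.
The stress band sits at density band 13 from the core base, so 628 − 13 = 615 density bands formed after it.
615 − 15 false = 600 true density bands after the stress band.
Dividing by 2 density bands per year: 600 / 2 = 300 years.
1943 − 300 = 1643 CE.

1643 CE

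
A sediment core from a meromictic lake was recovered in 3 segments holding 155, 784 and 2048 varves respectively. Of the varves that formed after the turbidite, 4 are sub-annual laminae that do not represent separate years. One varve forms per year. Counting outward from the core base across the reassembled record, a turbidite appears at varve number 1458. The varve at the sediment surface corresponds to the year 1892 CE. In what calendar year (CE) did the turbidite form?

367 CE

Total varves = 155 + 784 + 2048 = 2987.
The turbidite sits at varve 1458 from the core base, so 2987 − 1458 = 1529 varves formed after it.
Excluding 4 false varves: 1529 − 4 = 1525.
Counting back 1525 years from 1892 CE places the turbidite in 1892 − 1525 = 367 CE.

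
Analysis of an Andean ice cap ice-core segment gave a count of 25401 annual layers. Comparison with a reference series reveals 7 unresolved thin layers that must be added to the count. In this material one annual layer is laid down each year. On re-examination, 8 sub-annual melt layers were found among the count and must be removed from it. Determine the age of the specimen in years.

25400 years

Adjusted count: 25401 − 8 + 7 = 25400 annual layers.
With a one-to-one annual layer periodicity this is 25400 years.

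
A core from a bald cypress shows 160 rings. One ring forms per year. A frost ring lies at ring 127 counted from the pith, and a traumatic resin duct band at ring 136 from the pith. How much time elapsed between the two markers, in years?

136 − 127 = 9 rings lie between the two events.
One ring per year makes the interval 9 years.

9 years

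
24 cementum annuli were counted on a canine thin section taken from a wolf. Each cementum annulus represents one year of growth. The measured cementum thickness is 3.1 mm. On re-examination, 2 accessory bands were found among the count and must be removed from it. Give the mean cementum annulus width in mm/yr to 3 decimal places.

0.141 mm/yr

True cementum annulus count = 24 − 2 = 22.
3.1 mm over 22 years gives 3.1 / 22 ≈ 0.141 mm/yr.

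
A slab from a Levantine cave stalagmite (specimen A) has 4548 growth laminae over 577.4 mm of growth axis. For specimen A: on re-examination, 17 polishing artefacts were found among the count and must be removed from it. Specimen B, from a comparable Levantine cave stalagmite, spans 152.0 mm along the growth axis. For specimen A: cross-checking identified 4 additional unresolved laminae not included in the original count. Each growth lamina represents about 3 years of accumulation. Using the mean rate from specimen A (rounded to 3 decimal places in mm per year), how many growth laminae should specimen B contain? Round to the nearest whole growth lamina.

Specimen A: after corrections the count is 4548 − 17 + 4 = 4535 growth laminae.
Specimen A: at 3 years per growth lamina, 4535 × 3 = 13605 years.
A: Mean rate = 577.4 mm / 13605 years ≈ 0.042 mm/year.
B spans 152.0 / 0.042 = 3619.05 years; at 3 years per growth lamina that is 3619.05 / 3 ≈ 1206 growth laminae.

1206 growth laminae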